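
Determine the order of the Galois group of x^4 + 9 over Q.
4

The degree of the splitting field over Q equals the order of the Galois group, so first determine the group. The polynomial is an irreducible quartic over Q and its discriminant is 186624 = 432^2, a perfect square, so the Galois group is contained in A_4. The resolvent cubic y^3 - 36*y splits completely over Q, which gives the Klein four-group V_4. The Galois group V_4 (4T2) has order 4, so the splitting field has degree 4 over Q.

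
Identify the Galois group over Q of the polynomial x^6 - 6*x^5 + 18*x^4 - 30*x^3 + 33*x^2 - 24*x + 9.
PGL(2,5) (order 120)

The polynomial f is an irreducible sextic over Q, so G = Gal(f/Q) is one of the 16 transitive subgroups 6T1, ..., 6T16 of S_6. The discriminant of f is -16003008, which is not a perfect square, so G is not contained in A_6. The transitive groups of degree 6 not contained in A_6 are: C_6 (6T1, order 6), S_3 (6T2, order 6), D_6 (6T3, order 12), C_3 x S_3 (6T5, order 18), A_4 x C_2 (6T6, order 24), S_4 (6T8, order 24), S_3 x S_3 (6T9, order 36), S_4 x C_2 (6T11, order 48), (S_3 x S_3) : C_2 (6T13, order 72), PGL(2,5) (6T14, order 120), S_6 (6T16, order 720). By Dedekind's theorem, for a prime p not dividing disc(f) the degrees of the irreducible factors of f mod p form the cycle type of an element of G. Factoring f modulo the 21 such primes p <= 89 (skipping 2, 3, 7, which divide the discriminant), each new pattern first appears at: mod 5: f = (x^6 + 4x^5 + 3x^4 + 3x^2 + x + 4), pattern 6; mod 11: f = (x + 1)(x^5 + 4x^4 + 3x^3 + 9), pattern 5+1; mod 13: f = (x + 7)(x + 11)(x^4 + 2x^3 + 9x^2 + 5x + 4), pattern 4+1+1; mod 23: f = (x + 15)(x + 19)(x^2 + 13x + 3)(x^2 + 16x + 8), pattern 2+2+1+1; mod 43: f = (x^3 + 16x^2 + 6x + 18)(x^3 + 21x^2 + 20x + 22), pattern 3+3; mod 61: f = (x^2 + 12x + 46)(x^2 + 16x + 56)(x^2 + 27x + 5), pattern 2+2+2. No other pattern occurs in this range, so the set of observed cycle types is {6, 5+1, 4+1+1, 2+2+1+1, 3+3, 2+2+2}. The candidates containing elements of all these cycle types are PGL(2,5) (6T14) of order 120, S_6 (6T16) of order 720; the others are excluded. The observed types are precisely the cycle types that occur in PGL(2,5) (6T14) (apart from the identity). Each of the other remaining candidates has further cycle types, and by the Chebotarev density theorem the matching factorization patterns would occur for a proportion of primes equal to their share of the group: S_6 (6T16) additionally contains elements of type 4+2, 3+2+1, 3+1+1+1, 2+1+1+1+1 (265 of its 720 elements, about 37% of primes). None of the 21 primes tested shows any such pattern (for each of these groups the chance of that is below 10^-4), which rules them out. Hence G = PGL(2,5) (6T14), of order 120.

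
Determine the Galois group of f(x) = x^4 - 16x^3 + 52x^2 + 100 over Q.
The polynomial is an irreducible quartic over Q and its discriminant is -4430233600, which is not a perfect square, so the Galois group is not contained in A_4. The resolvent cubic y^3 - 52*y^2 - 400*y - 4800 has exactly one rational root, so the Galois group is C_4 or D_4. The quartic remains irreducible over Q(sqrt(disc)), so the group is D_4.

D_4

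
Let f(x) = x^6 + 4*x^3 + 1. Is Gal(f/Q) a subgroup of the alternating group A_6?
The polynomial is irreducible of degree 6 over Q. Its discriminant is 1259712, which is not a perfect square. A Galois group lies in the alternating group exactly when the discriminant is a square in Q, so the Galois group (D_6) is not contained in A_6.

No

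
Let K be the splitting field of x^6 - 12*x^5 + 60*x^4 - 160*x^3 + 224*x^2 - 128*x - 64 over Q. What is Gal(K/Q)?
S_4 (also written S4+)

The polynomial f is an irreducible sextic over Q, so G = Gal(f/Q) is one of the 16 transitive subgroups 6T1, ..., 6T16 of S_6. The discriminant of f is 36352603193344 = 6029312^2, a perfect square, so G is contained in A_6. The transitive groups of degree 6 contained in A_6 are: A_4 (6T4, order 12), S_4 (6T7, order 24), (C_3 x C_3) : C_4 (6T10, order 36), PSL(2,5) (6T12, order 60), A_6 (6T15, order 360). By Dedekind's theorem, for a prime p not dividing disc(f) the degrees of the irreducible factors of f mod p form the cycle type of an element of G. Factoring f modulo the 79 such primes p <= 419 (skipping 2, 23, which divide the discriminant), each new pattern first appears at: mod 3: f = (x^3 + x^2 + x + 2)(x^3 + 2x^2 + 1), pattern 3+3; mod 5: f = (x^2 + x + 1)(x^4 + 2x^3 + 2x^2 + x + 1), pattern 4+2; mod 19: f = (x + 7)(x + 8)(x^2 + 14x + 9)(x^2 + 16x + 5), pattern 2+2+1+1; mod 223: f = (x + 30)(x + 65)(x + 107)(x + 112)(x + 154)(x + 189), pattern 1+1+1+1+1+1. No other pattern occurs in this range, so the set of observed cycle types is {3+3, 4+2, 2+2+1+1, 1+1+1+1+1+1}. The candidates containing elements of all these cycle types are S_4 (6T7) of order 24, (C_3 x C_3) : C_4 (6T10) of order 36, A_6 (6T15) of order 360; the others are excluded. The observed types are precisely the cycle types that occur in S_4 (6T7). Each of the other remaining candidates has further cycle types, and by the Chebotarev density theorem the matching factorization patterns would occur for a proportion of primes equal to their share of the group: (C_3 x C_3) : C_4 (6T10) additionally contains elements of type 3+1+1+1 (4 of its 36 elements, about 11% of primes); A_6 (6T15) additionally contains elements of type 5+1, 3+1+1+1 (184 of its 360 elements, about 51% of primes). None of the 79 primes tested shows any such pattern (for each of these groups the chance of that is below 10^-4), which rules them out. Hence G = S_4 (6T7), of order 24.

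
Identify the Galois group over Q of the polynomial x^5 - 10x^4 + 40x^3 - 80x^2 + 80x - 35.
5T3: F_20

The polynomial f is an irreducible quintic over Q, so G = Gal(f/Q) is a transitive subgroup of S_5: one of C_5 (5T1, order 5), D_5 (5T2, order 10), F_20 (5T3, order 20), A_5 (5T4, order 60) or S_5 (5T5, order 120). The discriminant of f is 253125, which is not a perfect square, so G is not contained in A_5. The transitive groups of degree 5 not contained in A_5 are: F_20 (5T3, order 20), S_5 (5T5, order 120). By Dedekind's theorem, for a prime p not dividing disc(f) the degrees of the irreducible factors of f mod p form the cycle type of an element of G. Factoring f modulo the 18 such primes p <= 71 (skipping 3, 5, which divide the discriminant), each new pattern first appears at: mod 2: f = (x + 1)(x^4 + x^3 + x^2 + x + 1), pattern 4+1; mod 11: f = (x^5 + x^4 + 7x^3 + 8x^2 + 3x + 9), pattern 5; mod 19: f = (x + 7)(x^2 + 8x + 4)(x^2 + 13x + 13), pattern 2+2+1; mod 41: f = (x + 1)(x + 5)(x + 11)(x + 27)(x + 28), pattern 1+1+1+1+1. No other pattern occurs in this range, so the set of observed cycle types is {4+1, 5, 2+2+1, 1+1+1+1+1}. The candidates containing elements of all these cycle types are F_20 (5T3) of order 20, S_5 (5T5) of order 120; the others are excluded. The observed types are precisely the cycle types that occur in F_20 (5T3). Each of the other remaining candidates has further cycle types, and by the Chebotarev density theorem the matching factorization patterns would occur for a proportion of primes equal to their share of the group: S_5 (5T5) additionally contains elements of type 3+2, 3+1+1, 2+1+1+1 (50 of its 120 elements, about 42% of primes). None of the 18 primes tested shows any such pattern (for each of these groups the chance of that is below 10^-4), which rules them out. Hence G = F_20 (5T3), of order 20.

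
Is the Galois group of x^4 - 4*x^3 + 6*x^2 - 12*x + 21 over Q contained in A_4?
Yes

The polynomial is irreducible of degree 4 over Q. Its discriminant is 331776 = 576^2, a perfect square. A Galois group lies in the alternating group exactly when the discriminant is a square in Q, so the Galois group (A_4) is contained in A_4.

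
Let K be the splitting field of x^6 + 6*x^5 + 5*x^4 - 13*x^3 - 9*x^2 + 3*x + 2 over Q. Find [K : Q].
The degree of the splitting field over Q equals the order of the Galois group, so first determine the group. The polynomial f is an irreducible sextic over Q, so G = Gal(f/Q) is one of the 16 transitive subgroups 6T1, ..., 6T16 of S_6. The discriminant of f is 30991489 = 5567^2, a perfect square, so G is contained in A_6. The transitive groups of degree 6 contained in A_6 are: A_4 (6T4, order 12), S_4 (6T7, order 24), (C_3 x C_3) : C_4 (6T10, order 36), PSL(2,5) (6T12, order 60), A_6 (6T15, order 360). By Dedekind's theorem, for a prime p not dividing disc(f) the degrees of the irreducible factors of f mod p form the cycle type of an element of G. Factoring f modulo the 21 such primes p <= 79 (skipping 19, which divides the discriminant), each new pattern first appears at: mod 2: f = (x)(x^5 + x^3 + x^2 + x + 1), pattern 5+1; mod 7: f = (x^3 + x^2 + 3x + 1)(x^3 + 5x^2 + 4x + 2), pattern 3+3; mod 61: f = (x + 3)(x + 25)(x^2 + 48x + 25)(x^2 + 52x + 38), pattern 2+2+1+1. No other pattern occurs in this range, so the set of observed cycle types is {5+1, 3+3, 2+2+1+1}. The candidates containing elements of all these cycle types are PSL(2,5) (6T12) of order 60, A_6 (6T15) of order 360; the others are excluded. The observed types are precisely the cycle types that occur in PSL(2,5) (6T12) (apart from the identity). Each of the other remaining candidates has further cycle types, and by the Chebotarev density theorem the matching factorization patterns would occur for a proportion of primes equal to their share of the group: A_6 (6T15) additionally contains elements of type 4+2, 3+1+1+1 (130 of its 360 elements, about 36% of primes). None of the 21 primes tested shows any such pattern (for each of these groups the chance of that is below 10^-4), which rules them out. Hence G = PSL(2,5) (6T12), of order 60. The Galois group PSL(2,5) (6T12) has order 60, so the splitting field has degree 60 over Q.

60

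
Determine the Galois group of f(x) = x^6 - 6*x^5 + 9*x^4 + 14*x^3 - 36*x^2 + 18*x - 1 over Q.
A_4 x C_2

The polynomial f is an irreducible sextic over Q, so G = Gal(f/Q) is one of the 16 transitive subgroups 6T1, ..., 6T16 of S_6. The discriminant of f is -11156429376, which is not a perfect square, so G is not contained in A_6. The transitive groups of degree 6 not contained in A_6 are: C_6 (6T1, order 6), S_3 (6T2, order 6), D_6 (6T3, order 12), C_3 x S_3 (6T5, order 18), A_4 x C_2 (6T6, order 24), S_4 (6T8, order 24), S_3 x S_3 (6T9, order 36), S_4 x C_2 (6T11, order 48), (S_3 x S_3) : C_2 (6T13, order 72), PGL(2,5) (6T14, order 120), S_6 (6T16, order 720). By Dedekind's theorem, for a prime p not dividing disc(f) the degrees of the irreducible factors of f mod p form the cycle type of an element of G. Factoring f modulo the 33 such primes p <= 149 (skipping 2, 3, which divide the discriminant), each new pattern first appears at: mod 5: f = (x^3 + x + 4)(x^3 + 4x^2 + 3x + 1), pattern 3+3; mod 7: f = (x^6 + x^5 + 2x^4 + 6x^2 + 4x + 6), pattern 6; mod 17: f = (x + 3)(x + 4)(x^2 + 9x + 2)(x^2 + 12x + 12), pattern 2+2+1+1; mod 19: f = (x + 5)(x + 11)(x + 14)(x + 17)(x^2 + 4x + 1), pattern 2+1+1+1+1; mod 71: f = (x^2 + 9x + 68)(x^2 + 19x + 62)(x^2 + 37x + 21), pattern 2+2+2. No other pattern occurs in this range, so the set of observed cycle types is {3+3, 6, 2+2+1+1, 2+1+1+1+1, 2+2+2}. The candidates containing elements of all these cycle types are A_4 x C_2 (6T6) of order 24, S_4 x C_2 (6T11) of order 48, (S_3 x S_3) : C_2 (6T13) of order 72, S_6 (6T16) of order 720; the others are excluded. The observed types are precisely the cycle types that occur in A_4 x C_2 (6T6) (apart from the identity). Each of the other remaining candidates has further cycle types, and by the Chebotarev density theorem the matching factorization patterns would occur for a proportion of primes equal to their share of the group: S_4 x C_2 (6T11) additionally contains elements of type 4+2, 4+1+1 (12 of its 48 elements, about 25% of primes); (S_3 x S_3) : C_2 (6T13) additionally contains elements of type 4+2, 3+2+1, 3+1+1+1 (34 of its 72 elements, about 47% of primes); S_6 (6T16) additionally contains elements of type 5+1, 4+2, 4+1+1, 3+2+1, 3+1+1+1 (484 of its 720 elements, about 67% of primes). None of the 33 primes tested shows any such pattern (for each of these groups the chance of that is below 10^-4), which rules them out. Hence G = A_4 x C_2 (6T6), of order 24.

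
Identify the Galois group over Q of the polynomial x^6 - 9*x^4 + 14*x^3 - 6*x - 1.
The polynomial f is an irreducible sextic over Q, so G = Gal(f/Q) is one of the 16 transitive subgroups 6T1, ..., 6T16 of S_6. The discriminant of f is -151585344, which is not a perfect square, so G is not contained in A_6. The transitive groups of degree 6 not contained in A_6 are: C_6 (6T1, order 6), S_3 (6T2, order 6), D_6 (6T3, order 12), C_3 x S_3 (6T5, order 18), A_4 x C_2 (6T6, order 24), S_4 (6T8, order 24), S_3 x S_3 (6T9, order 36), S_4 x C_2 (6T11, order 48), (S_3 x S_3) : C_2 (6T13, order 72), PGL(2,5) (6T14, order 120), S_6 (6T16, order 720). By Dedekind's theorem, for a prime p not dividing disc(f) the degrees of the irreducible factors of f mod p form the cycle type of an element of G. Factoring f modulo the 33 such primes p <= 151 (skipping 2, 3, 19, which divide the discriminant), each new pattern first appears at: mod 5: f = (x^3 + x^2 + 4x + 1)(x^3 + 4x^2 + 3x + 4), pattern 3+3; mod 7: f = (x^6 + 5x^4 + x + 6), pattern 6; mod 17: f = (x + 1)(x + 5)(x^2 + 3x + 4)(x^2 + 8x + 11), pattern 2+2+1+1; mod 71: f = (x^2 + 32x + 26)(x^2 + 50x + 31)(x^2 + 60x + 17), pattern 2+2+2; mod 107: f = (x + 16)(x + 28)(x + 64)(x + 92)(x^2 + 14x + 41), pattern 2+1+1+1+1. No other pattern occurs in this range, so the set of observed cycle types is {3+3, 6, 2+2+1+1, 2+2+2, 2+1+1+1+1}. The candidates containing elements of all these cycle types are A_4 x C_2 (6T6) of order 24, S_4 x C_2 (6T11) of order 48, (S_3 x S_3) : C_2 (6T13) of order 72, S_6 (6T16) of order 720; the others are excluded. The observed types are precisely the cycle types that occur in A_4 x C_2 (6T6) (apart from the identity). Each of the other remaining candidates has further cycle types, and by the Chebotarev density theorem the matching factorization patterns would occur for a proportion of primes equal to their share of the group: S_4 x C_2 (6T11) additionally contains elements of type 4+2, 4+1+1 (12 of its 48 elements, about 25% of primes); (S_3 x S_3) : C_2 (6T13) additionally contains elements of type 4+2, 3+2+1, 3+1+1+1 (34 of its 72 elements, about 47% of primes); S_6 (6T16) additionally contains elements of type 5+1, 4+2, 4+1+1, 3+2+1, 3+1+1+1 (484 of its 720 elements, about 67% of primes). None of the 33 primes tested shows any such pattern (for each of these groups the chance of that is below 10^-4), which rules them out. Hence G = A_4 x C_2 (6T6), of order 24.

A_4 x C_2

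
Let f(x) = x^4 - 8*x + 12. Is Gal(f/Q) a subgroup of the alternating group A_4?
Yes

The polynomial is irreducible of degree 4 over Q. Its discriminant is 331776 = 576^2, a perfect square. A Galois group lies in the alternating group exactly when the discriminant is a square in Q, so the Galois group (A_4) is contained in A_4.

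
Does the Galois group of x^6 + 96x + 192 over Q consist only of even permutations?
The polynomial is irreducible of degree 6 over Q. Its discriminant is -9727331052552192, which is not a perfect square. A Galois group lies in the alternating group exactly when the discriminant is a square in Q, so the Galois group ((S_3 x S_3) : C_2) is not contained in A_6.

No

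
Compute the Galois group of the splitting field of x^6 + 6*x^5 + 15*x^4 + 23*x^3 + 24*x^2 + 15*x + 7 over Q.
C_3 x S_3 (also written G18)

The polynomial f is an irreducible sextic over Q, so G = Gal(f/Q) is one of the 16 transitive subgroups 6T1, ..., 6T16 of S_6. The discriminant of f is -177147, which is not a perfect square, so G is not contained in A_6. The transitive groups of degree 6 not contained in A_6 are: C_6 (6T1, order 6), S_3 (6T2, order 6), D_6 (6T3, order 12), C_3 x S_3 (6T5, order 18), A_4 x C_2 (6T6, order 24), S_4 (6T8, order 24), S_3 x S_3 (6T9, order 36), S_4 x C_2 (6T11, order 48), (S_3 x S_3) : C_2 (6T13, order 72), PGL(2,5) (6T14, order 120), S_6 (6T16, order 720). By Dedekind's theorem, for a prime p not dividing disc(f) the degrees of the irreducible factors of f mod p form the cycle type of an element of G. Factoring f modulo the 33 such primes p <= 139 (skipping 3, which divides the discriminant), each new pattern first appears at: mod 2: f = (x^6 + x^4 + x^3 + x + 1), pattern 6; mod 7: f = (x)(x + 4)(x + 6)(x^3 + 3x^2 + 3x + 5), pattern 3+1+1+1; mod 17: f = (x^2 + x + 7)(x^2 + 7x + 13)(x^2 + 15x + 4), pattern 2+2+2; mod 19: f = (x^3 + 3x^2 + 3x + 10)(x^3 + 3x^2 + 3x + 14), pattern 3+3; mod 73: f = (x + 43)(x + 44)(x + 45)(x + 52)(x + 53)(x + 61), pattern 1+1+1+1+1+1. No other pattern occurs in this range, so the set of observed cycle types is {6, 3+1+1+1, 2+2+2, 3+3, 1+1+1+1+1+1}. The candidates containing elements of all these cycle types are C_3 x S_3 (6T5) of order 18, S_3 x S_3 (6T9) of order 36, (S_3 x S_3) : C_2 (6T13) of order 72, S_6 (6T16) of order 720; the others are excluded. The observed types are precisely the cycle types that occur in C_3 x S_3 (6T5). Each of the other remaining candidates has further cycle types, and by the Chebotarev density theorem the matching factorization patterns would occur for a proportion of primes equal to their share of the group: S_3 x S_3 (6T9) additionally contains elements of type 2+2+1+1 (9 of its 36 elements, about 25% of primes); (S_3 x S_3) : C_2 (6T13) additionally contains elements of type 4+2, 3+2+1, 2+2+1+1, 2+1+1+1+1 (45 of its 72 elements, about 62% of primes); S_6 (6T16) additionally contains elements of type 5+1, 4+2, 4+1+1, 3+2+1, 2+2+1+1, 2+1+1+1+1 (504 of its 720 elements, about 70% of primes). None of the 33 primes tested shows any such pattern (for each of these groups the chance of that is below 10^-4), which rules them out. Hence G = C_3 x S_3 (6T5), of order 18.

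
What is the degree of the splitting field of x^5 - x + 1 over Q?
The degree of the splitting field over Q equals the order of the Galois group, so first determine the group. The polynomial f is an irreducible quintic over Q, so G = Gal(f/Q) is a transitive subgroup of S_5: one of C_5 (5T1, order 5), D_5 (5T2, order 10), F_20 (5T3, order 20), A_5 (5T4, order 60) or S_5 (5T5, order 120). The discriminant of f is 2869, which is not a perfect square, so G is not contained in A_5. The transitive groups of degree 5 not contained in A_5 are: F_20 (5T3, order 20), S_5 (5T5, order 120). By Dedekind's theorem, for a prime p not dividing disc(f) the degrees of the irreducible factors of f mod p form the cycle type of an element of G. Factoring f modulo the first such prime p = 2, each new pattern first appears at: mod 2: f = (x^2 + x + 1)(x^3 + x^2 + 1), pattern 3+2. No other pattern occurs in this range, so the set of observed cycle types is {3+2}. Among the candidates above, the only group containing elements of all these cycle types is S_5 (5T5) — F_20 (5T3) lacks at least one of them. Hence G = S_5 (5T5), of order 120. The Galois group S_5 (5T5) has order 120, so the splitting field has degree 120 over Q.

120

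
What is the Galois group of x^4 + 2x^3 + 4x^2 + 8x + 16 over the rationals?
4T1: C_4

The polynomial is an irreducible quartic over Q and its discriminant is 512000, which is not a perfect square, so the Galois group is not contained in A_4. The resolvent cubic y^3 - 4*y^2 - 48*y + 128 has exactly one rational root, so the Galois group is C_4 or D_4. The quartic becomes reducible over Q(sqrt(disc)), so the group is C_4.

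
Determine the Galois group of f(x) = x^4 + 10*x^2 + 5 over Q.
The polynomial is an irreducible quartic over Q and its discriminant is 512000, which is not a perfect square, so the Galois group is not contained in A_4. The resolvent cubic y^3 - 10*y^2 - 20*y + 200 has exactly one rational root, so the Galois group is C_4 or D_4. The quartic becomes reducible over Q(sqrt(disc)), so the group is C_4.

C_4 (order 4)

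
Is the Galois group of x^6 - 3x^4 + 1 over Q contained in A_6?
The polynomial is irreducible of degree 6 over Q. Its discriminant is -419904, which is not a perfect square. A Galois group lies in the alternating group exactly when the discriminant is a square in Q, so the Galois group (A_4 x C_2) is not contained in A_6.

No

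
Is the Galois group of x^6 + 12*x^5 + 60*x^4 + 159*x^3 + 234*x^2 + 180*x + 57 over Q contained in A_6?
The polynomial is irreducible of degree 6 over Q. Its discriminant is -19683, which is not a perfect square. A Galois group lies in the alternating group exactly when the discriminant is a square in Q, so the Galois group (C_6) is not contained in A_6.

No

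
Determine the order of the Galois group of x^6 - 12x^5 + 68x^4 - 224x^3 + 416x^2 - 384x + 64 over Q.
The degree of the splitting field over Q equals the order of the Galois group, so first determine the group. The polynomial f is an irreducible sextic over Q, so G = Gal(f/Q) is one of the 16 transitive subgroups 6T1, ..., 6T16 of S_6. The discriminant of f is 164995463643136 = 12845056^2, a perfect square, so G is contained in A_6. The transitive groups of degree 6 contained in A_6 are: A_4 (6T4, order 12), S_4 (6T7, order 24), (C_3 x C_3) : C_4 (6T10, order 36), PSL(2,5) (6T12, order 60), A_6 (6T15, order 360). By Dedekind's theorem, for a prime p not dividing disc(f) the degrees of the irreducible factors of f mod p form the cycle type of an element of G. Factoring f modulo the 33 such primes p <= 149 (skipping 2, 7, which divide the discriminant), each new pattern first appears at: mod 3: f = (x^3 + x^2 + 2x + 1)(x^3 + 2x^2 + x + 1), pattern 3+3; mod 13: f = (x + 2)(x + 7)(x^2 + 9x + 9)(x^2 + 9x + 10), pattern 2+2+1+1. No other pattern occurs in this range, so the set of observed cycle types is {3+3, 2+2+1+1}. The candidates containing elements of all these cycle types are A_4 (6T4) of order 12, S_4 (6T7) of order 24, (C_3 x C_3) : C_4 (6T10) of order 36, PSL(2,5) (6T12) of order 60, A_6 (6T15) of order 360; the others are excluded. The observed types are precisely the cycle types that occur in A_4 (6T4) (apart from the identity). Each of the other remaining candidates has further cycle types, and by the Chebotarev density theorem the matching factorization patterns would occur for a proportion of primes equal to their share of the group: S_4 (6T7) additionally contains elements of type 4+2 (6 of its 24 elements, about 25% of primes); (C_3 x C_3) : C_4 (6T10) additionally contains elements of type 4+2, 3+1+1+1 (22 of its 36 elements, about 61% of primes); PSL(2,5) (6T12) additionally contains elements of type 5+1 (24 of its 60 elements, about 40% of primes); A_6 (6T15) additionally contains elements of type 5+1, 4+2, 3+1+1+1 (274 of its 360 elements, about 76% of primes). None of the 33 primes tested shows any such pattern (for each of these groups the chance of that is below 10^-4), which rules them out. Hence G = A_4 (6T4), of order 12. The Galois group A_4 (6T4) has order 12, so the splitting field has degree 12 over Q.

12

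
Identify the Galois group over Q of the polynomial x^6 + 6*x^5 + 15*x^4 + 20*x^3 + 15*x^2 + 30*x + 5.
The polynomial f is an irreducible sextic over Q, so G = Gal(f/Q) is one of the 16 transitive subgroups 6T1, ..., 6T16 of S_6. The discriminant of f is 746496000000 = 864000^2, a perfect square, so G is contained in A_6. The transitive groups of degree 6 contained in A_6 are: A_4 (6T4, order 12), S_4 (6T7, order 24), (C_3 x C_3) : C_4 (6T10, order 36), PSL(2,5) (6T12, order 60), A_6 (6T15, order 360). By Dedekind's theorem, for a prime p not dividing disc(f) the degrees of the irreducible factors of f mod p form the cycle type of an element of G. Factoring f modulo the 6 such primes p <= 23 (skipping 2, 3, 5, which divide the discriminant), each new pattern first appears at: mod 7: f = (x + 4)(x^5 + 2x^4 + 6x^2 + 5x + 3), pattern 5+1; mod 23: f = (x + 8)(x + 13)(x + 22)(x^3 + 9x^2 + 5x + 13), pattern 3+1+1+1. No other pattern occurs in this range, so the set of observed cycle types is {5+1, 3+1+1+1}. Among the candidates above, the only group containing elements of all these cycle types is A_6 (6T15) — each of A_4 (6T4), S_4 (6T7), (C_3 x C_3) : C_4 (6T10), PSL(2,5) (6T12) lacks at least one of them. Hence G = A_6 (6T15), of order 360.

A_6 (also written A6)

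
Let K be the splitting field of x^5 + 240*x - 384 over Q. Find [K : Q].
20

The degree of the splitting field over Q equals the order of the Galois group, so first determine the group. The polynomial f is an irreducible quintic over Q, so G = Gal(f/Q) is a transitive subgroup of S_5: one of C_5 (5T1, order 5), D_5 (5T2, order 10), F_20 (5T3, order 20), A_5 (5T4, order 60) or S_5 (5T5, order 120). The discriminant of f is 271790899200000, which is not a perfect square, so G is not contained in A_5. The transitive groups of degree 5 not contained in A_5 are: F_20 (5T3, order 20), S_5 (5T5, order 120). By Dedekind's theorem, for a prime p not dividing disc(f) the degrees of the irreducible factors of f mod p form the cycle type of an element of G. Factoring f modulo the 18 such primes p <= 73 (skipping 2, 3, 5, which divide the discriminant), each new pattern first appears at: mod 7: f = (x + 2)(x^4 + 5x^3 + 4x^2 + 6x + 4), pattern 4+1; mod 11: f = (x + 10)(x^2 + 5x + 3)(x^2 + 7x + 7), pattern 2+2+1; mod 19: f = (x^5 + 12x + 15), pattern 5. No other pattern occurs in this range, so the set of observed cycle types is {4+1, 2+2+1, 5}. The candidates containing elements of all these cycle types are F_20 (5T3) of order 20, S_5 (5T5) of order 120; the others are excluded. The observed types are precisely the cycle types that occur in F_20 (5T3) (apart from the identity). Each of the other remaining candidates has further cycle types, and by the Chebotarev density theorem the matching factorization patterns would occur for a proportion of primes equal to their share of the group: S_5 (5T5) additionally contains elements of type 3+2, 3+1+1, 2+1+1+1 (50 of its 120 elements, about 42% of primes). None of the 18 primes tested shows any such pattern (for each of these groups the chance of that is below 10^-4), which rules them out. Hence G = F_20 (5T3), of order 20. The Galois group F_20 (5T3) has order 20, so the splitting field has degree 20 over Q.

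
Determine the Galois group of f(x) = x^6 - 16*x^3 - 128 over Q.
The polynomial f is an irreducible sextic over Q, so G = Gal(f/Q) is one of the 16 transitive subgroups 6T1, ..., 6T16 of S_6. The discriminant of f is 5410421842378752, which is not a perfect square, so G is not contained in A_6. The transitive groups of degree 6 not contained in A_6 are: C_6 (6T1, order 6), S_3 (6T2, order 6), D_6 (6T3, order 12), C_3 x S_3 (6T5, order 18), A_4 x C_2 (6T6, order 24), S_4 (6T8, order 24), S_3 x S_3 (6T9, order 36), S_4 x C_2 (6T11, order 48), (S_3 x S_3) : C_2 (6T13, order 72), PGL(2,5) (6T14, order 120), S_6 (6T16, order 720). By Dedekind's theorem, for a prime p not dividing disc(f) the degrees of the irreducible factors of f mod p form the cycle type of an element of G. Factoring f modulo the 23 such primes p <= 97 (skipping 2, 3, which divide the discriminant), each new pattern first appears at: mod 5: f = (x^6 + 4x^3 + 2), pattern 6; mod 11: f = (x + 6)(x + 10)(x^2 + x + 1)(x^2 + 5x + 3), pattern 2+2+1+1; mod 13: f = (x + 4)(x + 10)(x + 12)(x^3 + 11), pattern 3+1+1+1; mod 31: f = (x^2 + 16x + 3)(x^2 + 18x + 13)(x^2 + 28x + 15), pattern 2+2+2; mod 97: f = (x^3 + 9)(x^3 + 72), pattern 3+3. No other pattern occurs in this range, so the set of observed cycle types is {6, 2+2+1+1, 3+1+1+1, 2+2+2, 3+3}. The candidates containing elements of all these cycle types are S_3 x S_3 (6T9) of order 36, (S_3 x S_3) : C_2 (6T13) of order 72, S_6 (6T16) of order 720; the others are excluded. The observed types are precisely the cycle types that occur in S_3 x S_3 (6T9) (apart from the identity). Each of the other remaining candidates has further cycle types, and by the Chebotarev density theorem the matching factorization patterns would occur for a proportion of primes equal to their share of the group: (S_3 x S_3) : C_2 (6T13) additionally contains elements of type 4+2, 3+2+1, 2+1+1+1+1 (36 of its 72 elements, about 50% of primes); S_6 (6T16) additionally contains elements of type 5+1, 4+2, 4+1+1, 3+2+1, 2+1+1+1+1 (459 of its 720 elements, about 64% of primes). None of the 23 primes tested shows any such pattern (for each of these groups the chance of that is below 10^-4), which rules them out. Hence G = S_3 x S_3 (6T9), of order 36.

S_3 x S_3, the direct product S_3 x S_3 in its degree-6 action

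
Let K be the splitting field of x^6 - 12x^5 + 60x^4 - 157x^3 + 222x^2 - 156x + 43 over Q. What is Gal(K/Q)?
The polynomial f is an irreducible sextic over Q, so G = Gal(f/Q) is one of the 16 transitive subgroups 6T1, ..., 6T16 of S_6. The discriminant of f is -177147, which is not a perfect square, so G is not contained in A_6. The transitive groups of degree 6 not contained in A_6 are: C_6 (6T1, order 6), S_3 (6T2, order 6), D_6 (6T3, order 12), C_3 x S_3 (6T5, order 18), A_4 x C_2 (6T6, order 24), S_4 (6T8, order 24), S_3 x S_3 (6T9, order 36), S_4 x C_2 (6T11, order 48), (S_3 x S_3) : C_2 (6T13, order 72), PGL(2,5) (6T14, order 120), S_6 (6T16, order 720). By Dedekind's theorem, for a prime p not dividing disc(f) the degrees of the irreducible factors of f mod p form the cycle type of an element of G. Factoring f modulo the 33 such primes p <= 139 (skipping 3, which divides the discriminant), each new pattern first appears at: mod 2: f = (x^6 + x^3 + 1), pattern 6; mod 7: f = (x + 1)(x + 3)(x + 4)(x^3 + x^2 + 5x + 3), pattern 3+1+1+1; mod 17: f = (x^2 + x + 1)(x^2 + 9x + 2)(x^2 + 12x + 13), pattern 2+2+2; mod 19: f = (x^3 + 13x^2 + 12x + 1)(x^3 + 13x^2 + 12x + 5), pattern 3+3; mod 73: f = (x + 40)(x + 41)(x + 42)(x + 49)(x + 50)(x + 58), pattern 1+1+1+1+1+1. No other pattern occurs in this range, so the set of observed cycle types is {6, 3+1+1+1, 2+2+2, 3+3, 1+1+1+1+1+1}. The candidates containing elements of all these cycle types are C_3 x S_3 (6T5) of order 18, S_3 x S_3 (6T9) of order 36, (S_3 x S_3) : C_2 (6T13) of order 72, S_6 (6T16) of order 720; the others are excluded. The observed types are precisely the cycle types that occur in C_3 x S_3 (6T5). Each of the other remaining candidates has further cycle types, and by the Chebotarev density theorem the matching factorization patterns would occur for a proportion of primes equal to their share of the group: S_3 x S_3 (6T9) additionally contains elements of type 2+2+1+1 (9 of its 36 elements, about 25% of primes); (S_3 x S_3) : C_2 (6T13) additionally contains elements of type 4+2, 3+2+1, 2+2+1+1, 2+1+1+1+1 (45 of its 72 elements, about 62% of primes); S_6 (6T16) additionally contains elements of type 5+1, 4+2, 4+1+1, 3+2+1, 2+2+1+1, 2+1+1+1+1 (504 of its 720 elements, about 70% of primes). None of the 33 primes tested shows any such pattern (for each of these groups the chance of that is below 10^-4), which rules them out. Hence G = C_3 x S_3 (6T5), of order 18.

6T5: C_3 x S_3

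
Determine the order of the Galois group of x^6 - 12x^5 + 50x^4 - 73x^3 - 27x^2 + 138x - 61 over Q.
The degree of the splitting field over Q equals the order of the Galois group, so first determine the group. The polynomial f is an irreducible sextic over Q, so G = Gal(f/Q) is one of the 16 transitive subgroups 6T1, ..., 6T16 of S_6. The discriminant of f is 30991489 = 5567^2, a perfect square, so G is contained in A_6. The transitive groups of degree 6 contained in A_6 are: A_4 (6T4, order 12), S_4 (6T7, order 24), (C_3 x C_3) : C_4 (6T10, order 36), PSL(2,5) (6T12, order 60), A_6 (6T15, order 360). By Dedekind's theorem, for a prime p not dividing disc(f) the degrees of the irreducible factors of f mod p form the cycle type of an element of G. Factoring f modulo the 21 such primes p <= 79 (skipping 19, which divides the discriminant), each new pattern first appears at: mod 2: f = (x + 1)(x^5 + x^4 + x^3 + x + 1), pattern 5+1; mod 7: f = (x^3 + 3x^2 + x + 1)(x^3 + 6x^2 + 3x + 2), pattern 3+3; mod 61: f = (x)(x + 22)(x^2 + 42x + 12)(x^2 + 46x + 13), pattern 2+2+1+1. No other pattern occurs in this range, so the set of observed cycle types is {5+1, 3+3, 2+2+1+1}. The candidates containing elements of all these cycle types are PSL(2,5) (6T12) of order 60, A_6 (6T15) of order 360; the others are excluded. The observed types are precisely the cycle types that occur in PSL(2,5) (6T12) (apart from the identity). Each of the other remaining candidates has further cycle types, and by the Chebotarev density theorem the matching factorization patterns would occur for a proportion of primes equal to their share of the group: A_6 (6T15) additionally contains elements of type 4+2, 3+1+1+1 (130 of its 360 elements, about 36% of primes). None of the 21 primes tested shows any such pattern (for each of these groups the chance of that is below 10^-4), which rules them out. Hence G = PSL(2,5) (6T12), of order 60. The Galois group PSL(2,5) (6T12) has order 60, so the splitting field has degree 60 over Q.

60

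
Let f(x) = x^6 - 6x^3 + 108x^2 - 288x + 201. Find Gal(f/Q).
S_3 (also written S3)

The polynomial f is an irreducible sextic over Q, so G = Gal(f/Q) is one of the 16 transitive subgroups 6T1, ..., 6T16 of S_6. The discriminant of f is -941328478973952, which is not a perfect square, so G is not contained in A_6. The transitive groups of degree 6 not contained in A_6 are: C_6 (6T1, order 6), S_3 (6T2, order 6), D_6 (6T3, order 12), C_3 x S_3 (6T5, order 18), A_4 x C_2 (6T6, order 24), S_4 (6T8, order 24), S_3 x S_3 (6T9, order 36), S_4 x C_2 (6T11, order 48), (S_3 x S_3) : C_2 (6T13, order 72), PGL(2,5) (6T14, order 120), S_6 (6T16, order 720). By Dedekind's theorem, for a prime p not dividing disc(f) the degrees of the irreducible factors of f mod p form the cycle type of an element of G. Factoring f modulo the 23 such primes p <= 103 (skipping 2, 3, 17, 67, which divide the discriminant), each new pattern first appears at: mod 5: f = (x^2 + 3)(x^2 + x + 2)(x^2 + 4x + 1), pattern 2+2+2; mod 7: f = (x^3 + 2x + 6)(x^3 + 5x + 2), pattern 3+3; mod 61: f = (x + 3)(x + 13)(x + 15)(x + 18)(x + 33)(x + 40), pattern 1+1+1+1+1+1. No other pattern occurs in this range, so the set of observed cycle types is {2+2+2, 3+3, 1+1+1+1+1+1}. The candidates containing elements of all these cycle types are C_6 (6T1) of order 6, S_3 (6T2) of order 6, D_6 (6T3) of order 12, C_3 x S_3 (6T5) of order 18, A_4 x C_2 (6T6) of order 24, S_4 (6T8) of order 24, S_3 x S_3 (6T9) of order 36, S_4 x C_2 (6T11) of order 48, (S_3 x S_3) : C_2 (6T13) of order 72, PGL(2,5) (6T14) of order 120, S_6 (6T16) of order 720; the others are excluded. The observed types are precisely the cycle types that occur in S_3 (6T2). Each of the other remaining candidates has further cycle types, and by the Chebotarev density theorem the matching factorization patterns would occur for a proportion of primes equal to their share of the group: C_6 (6T1) additionally contains elements of type 6 (2 of its 6 elements, about 33% of primes); D_6 (6T3) additionally contains elements of type 6, 2+2+1+1 (5 of its 12 elements, about 42% of primes); C_3 x S_3 (6T5) additionally contains elements of type 6, 3+1+1+1 (10 of its 18 elements, about 56% of primes); A_4 x C_2 (6T6) additionally contains elements of type 6, 2+2+1+1, 2+1+1+1+1 (14 of its 24 elements, about 58% of primes); S_4 (6T8) additionally contains elements of type 4+1+1, 2+2+1+1 (9 of its 24 elements, about 38% of primes); S_3 x S_3 (6T9) additionally contains elements of type 6, 3+1+1+1, 2+2+1+1 (25 of its 36 elements, about 69% of primes); S_4 x C_2 (6T11) additionally contains elements of type 6, 4+2, 4+1+1, 2+2+1+1, 2+1+1+1+1 (32 of its 48 elements, about 67% of primes); (S_3 x S_3) : C_2 (6T13) additionally contains elements of type 6, 4+2, 3+2+1, 3+1+1+1, 2+2+1+1, 2+1+1+1+1 (61 of its 72 elements, about 85% of primes); PGL(2,5) (6T14) additionally contains elements of type 6, 5+1, 4+1+1, 2+2+1+1 (89 of its 120 elements, about 74% of primes); S_6 (6T16) additionally contains elements of type 6, 5+1, 4+2, 4+1+1, 3+2+1, 3+1+1+1, 2+2+1+1, 2+1+1+1+1 (664 of its 720 elements, about 92% of primes). None of the 23 primes tested shows any such pattern (for each of these groups the chance of that is below 10^-4), which rules them out. Hence G = S_3 (6T2), of order 6.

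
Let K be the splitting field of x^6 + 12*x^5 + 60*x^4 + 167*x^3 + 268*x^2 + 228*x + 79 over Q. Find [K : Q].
The degree of the splitting field over Q equals the order of the Galois group, so first determine the group. The polynomial f is an irreducible sextic over Q, so G = Gal(f/Q) is one of the 16 transitive subgroups 6T1, ..., 6T16 of S_6. The discriminant of f is 83681861, which is not a perfect square, so G is not contained in A_6. The transitive groups of degree 6 not contained in A_6 are: C_6 (6T1, order 6), S_3 (6T2, order 6), D_6 (6T3, order 12), C_3 x S_3 (6T5, order 18), A_4 x C_2 (6T6, order 24), S_4 (6T8, order 24), S_3 x S_3 (6T9, order 36), S_4 x C_2 (6T11, order 48), (S_3 x S_3) : C_2 (6T13, order 72), PGL(2,5) (6T14, order 120), S_6 (6T16, order 720). By Dedekind's theorem, for a prime p not dividing disc(f) the degrees of the irreducible factors of f mod p form the cycle type of an element of G. Factoring f modulo the 4 such primes p <= 7, each new pattern first appears at: mod 2: f = (x^6 + x^3 + 1), pattern 6; mod 5: f = (x + 4)(x^5 + 3x^4 + 3x^3 + 3x + 1), pattern 5+1; mod 7: f = (x^2 + 2x + 2)(x^4 + 3x^3 + 3x^2 + x + 1), pattern 4+2. No other pattern occurs in this range, so the set of observed cycle types is {6, 5+1, 4+2}. Among the candidates above, the only group containing elements of all these cycle types is S_6 (6T16); every other candidate lacks at least one of them. Hence G = S_6 (6T16), of order 720. The Galois group S_6 (6T16) has order 720, so the splitting field has degree 720 over Q.

720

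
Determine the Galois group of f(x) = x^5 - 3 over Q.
5T3: F_20

The polynomial f is an irreducible quintic over Q, so G = Gal(f/Q) is a transitive subgroup of S_5: one of C_5 (5T1, order 5), D_5 (5T2, order 10), F_20 (5T3, order 20), A_5 (5T4, order 60) or S_5 (5T5, order 120). The discriminant of f is 253125, which is not a perfect square, so G is not contained in A_5. The transitive groups of degree 5 not contained in A_5 are: F_20 (5T3, order 20), S_5 (5T5, order 120). By Dedekind's theorem, for a prime p not dividing disc(f) the degrees of the irreducible factors of f mod p form the cycle type of an element of G. Factoring f modulo the 18 such primes p <= 71 (skipping 3, 5, which divide the discriminant), each new pattern first appears at: mod 2: f = (x + 1)(x^4 + x^3 + x^2 + x + 1), pattern 4+1; mod 11: f = (x^5 + 8), pattern 5; mod 19: f = (x + 9)(x^2 + 12x + 5)(x^2 + 17x + 5), pattern 2+2+1; mod 41: f = (x + 3)(x + 7)(x + 13)(x + 29)(x + 30), pattern 1+1+1+1+1. No other pattern occurs in this range, so the set of observed cycle types is {4+1, 5, 2+2+1, 1+1+1+1+1}. The candidates containing elements of all these cycle types are F_20 (5T3) of order 20, S_5 (5T5) of order 120; the others are excluded. The observed types are precisely the cycle types that occur in F_20 (5T3). Each of the other remaining candidates has further cycle types, and by the Chebotarev density theorem the matching factorization patterns would occur for a proportion of primes equal to their share of the group: S_5 (5T5) additionally contains elements of type 3+2, 3+1+1, 2+1+1+1 (50 of its 120 elements, about 42% of primes). None of the 18 primes tested shows any such pattern (for each of these groups the chance of that is below 10^-4), which rules them out. Hence G = F_20 (5T3), of order 20.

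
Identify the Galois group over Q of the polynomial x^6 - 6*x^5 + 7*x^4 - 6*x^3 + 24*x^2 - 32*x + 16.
The polynomial f is an irreducible sextic over Q, so G = Gal(f/Q) is one of the 16 transitive subgroups 6T1, ..., 6T16 of S_6. The discriminant of f is 454513278976 = 674176^2, a perfect square, so G is contained in A_6. The transitive groups of degree 6 contained in A_6 are: A_4 (6T4, order 12), S_4 (6T7, order 24), (C_3 x C_3) : C_4 (6T10, order 36), PSL(2,5) (6T12, order 60), A_6 (6T15, order 360). By Dedekind's theorem, for a prime p not dividing disc(f) the degrees of the irreducible factors of f mod p form the cycle type of an element of G. Factoring f modulo the 79 such primes p <= 421 (skipping 2, 23, 229, which divide the discriminant), each new pattern first appears at: mod 3: f = (x^3 + x^2 + 2)(x^3 + 2x^2 + 2x + 2), pattern 3+3; mod 7: f = (x^2 + 6x + 6)(x^4 + 2x^3 + 3x^2 + 6x + 5), pattern 4+2; mod 29: f = (x + 8)(x + 16)(x^2 + 2x + 13)(x^2 + 26x + 12), pattern 2+2+1+1; mod 193: f = (x + 44)(x + 63)(x + 95)(x + 108)(x + 128)(x + 135), pattern 1+1+1+1+1+1. No other pattern occurs in this range, so the set of observed cycle types is {3+3, 4+2, 2+2+1+1, 1+1+1+1+1+1}. The candidates containing elements of all these cycle types are S_4 (6T7) of order 24, (C_3 x C_3) : C_4 (6T10) of order 36, A_6 (6T15) of order 360; the others are excluded. The observed types are precisely the cycle types that occur in S_4 (6T7). Each of the other remaining candidates has further cycle types, and by the Chebotarev density theorem the matching factorization patterns would occur for a proportion of primes equal to their share of the group: (C_3 x C_3) : C_4 (6T10) additionally contains elements of type 3+1+1+1 (4 of its 36 elements, about 11% of primes); A_6 (6T15) additionally contains elements of type 5+1, 3+1+1+1 (184 of its 360 elements, about 51% of primes). None of the 79 primes tested shows any such pattern (for each of these groups the chance of that is below 10^-4), which rules them out. Hence G = S_4 (6T7), of order 24.

6T7: S_4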